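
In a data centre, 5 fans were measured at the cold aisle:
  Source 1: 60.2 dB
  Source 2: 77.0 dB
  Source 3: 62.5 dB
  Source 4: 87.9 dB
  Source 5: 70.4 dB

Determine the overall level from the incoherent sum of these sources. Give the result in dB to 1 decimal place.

88.3 dB

Σ 10^(Lᵢ/10) = 6.805e+08.
Combined level = 10 log₁₀(6.805e+08) = 88.3 dB.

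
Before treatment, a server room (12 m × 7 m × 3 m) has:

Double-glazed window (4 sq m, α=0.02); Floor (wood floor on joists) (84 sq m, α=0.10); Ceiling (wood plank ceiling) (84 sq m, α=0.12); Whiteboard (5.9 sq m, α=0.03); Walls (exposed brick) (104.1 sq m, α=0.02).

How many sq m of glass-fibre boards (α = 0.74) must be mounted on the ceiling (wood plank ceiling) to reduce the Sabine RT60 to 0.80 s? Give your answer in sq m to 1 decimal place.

48.2

Summing Sᵢαᵢ: 0.080 + 8.400 + 10.080 + 0.177 + 2.082 → A₁ = 20.819 sabins.
V = 252 m³. Target absorption A₂ = 0.161 × 252 / 0.80 = 50.715 sabins.
Absorption to add: 50.715 − 20.819 = 29.896 sabins.
Each sq m of panel replacing the ceiling (wood plank ceiling) adds (0.74 − 0.12) = 0.62 sabins.
Area = ΔA/Δα = 29.896/0.62 = 48.2 sq m.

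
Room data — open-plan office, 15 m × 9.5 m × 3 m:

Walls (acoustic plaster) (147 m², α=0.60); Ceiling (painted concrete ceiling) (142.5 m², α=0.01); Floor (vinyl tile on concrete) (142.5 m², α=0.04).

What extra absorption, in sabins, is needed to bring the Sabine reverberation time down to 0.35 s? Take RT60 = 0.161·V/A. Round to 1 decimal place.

101.3 sabins

Total absorption A₁ = 147*0.60 + 142.5*0.01 + 142.5*0.04
  = 88.200 + 1.425 + 5.700 = 95.325 m² sabins.
Target A₂ = 0.161·427.5/0.35 = 196.650 sabins (V = 427.5 m³).
ΔA = A₂ − A₁ = 196.650 − 95.325 = 101.3 sabins.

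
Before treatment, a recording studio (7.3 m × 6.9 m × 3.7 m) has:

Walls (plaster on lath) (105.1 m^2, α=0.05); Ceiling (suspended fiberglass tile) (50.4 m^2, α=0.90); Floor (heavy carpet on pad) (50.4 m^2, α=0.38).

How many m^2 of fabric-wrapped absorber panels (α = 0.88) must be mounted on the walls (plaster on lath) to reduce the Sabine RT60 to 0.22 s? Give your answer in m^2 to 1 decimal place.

80.3

A₁ = Σ Sᵢαᵢ = 105.1×0.05 + 50.4×0.90 + 50.4×0.38 = 69.767 sabins.
V = 186.369 m³. Target absorption A₂ = 0.161 × 186.369 / 0.22 = 136.388 sabins.
ΔA needed = 136.388 − 69.767 = 66.621 sabins.
Net gain per m^2: Δα = 0.88 − 0.05 = 0.83.
Panel area = 66.621 / 0.83 = 80.3 m^2.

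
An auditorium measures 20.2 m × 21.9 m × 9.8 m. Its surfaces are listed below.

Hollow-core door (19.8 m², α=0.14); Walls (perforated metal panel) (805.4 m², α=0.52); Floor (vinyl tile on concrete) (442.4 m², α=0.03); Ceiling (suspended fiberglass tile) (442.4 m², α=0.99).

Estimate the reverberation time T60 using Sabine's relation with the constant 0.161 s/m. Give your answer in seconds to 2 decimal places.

0.80 sec

A = Σ Sᵢαᵢ = 19.8×0.14 + 805.4×0.52 + 442.4×0.03 + 442.4×0.99 = 872.828 sabins.
Volume V = 20.2 × 21.9 × 9.8 = 4335.324 m³.
RT60 = 0.161 · V / A = 0.161 × 4335.324 / 872.828 = 0.80 s.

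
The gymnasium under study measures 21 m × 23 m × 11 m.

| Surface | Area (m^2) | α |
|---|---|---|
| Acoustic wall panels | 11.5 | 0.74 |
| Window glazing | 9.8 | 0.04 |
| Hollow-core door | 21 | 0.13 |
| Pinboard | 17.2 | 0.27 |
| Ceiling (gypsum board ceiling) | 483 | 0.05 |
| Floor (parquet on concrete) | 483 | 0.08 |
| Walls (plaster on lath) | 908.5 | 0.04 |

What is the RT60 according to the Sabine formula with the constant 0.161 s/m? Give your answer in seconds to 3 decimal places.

7.412 sec

Total absorption A = 11.5*0.74 + 9.8*0.04 + 21*0.13 + 17.2*0.27 + 483*0.05 + 483*0.08 + 908.5*0.04
  = 8.510 + 0.392 + 2.730 + 4.644 + 24.150 + 38.640 + 36.340 = 115.406 m^2 sabins.
Volume V = 21 × 23 × 11 = 5313 m³.
RT60 = 0.161 · V / A = 0.161 × 5313 / 115.406 = 7.412 s.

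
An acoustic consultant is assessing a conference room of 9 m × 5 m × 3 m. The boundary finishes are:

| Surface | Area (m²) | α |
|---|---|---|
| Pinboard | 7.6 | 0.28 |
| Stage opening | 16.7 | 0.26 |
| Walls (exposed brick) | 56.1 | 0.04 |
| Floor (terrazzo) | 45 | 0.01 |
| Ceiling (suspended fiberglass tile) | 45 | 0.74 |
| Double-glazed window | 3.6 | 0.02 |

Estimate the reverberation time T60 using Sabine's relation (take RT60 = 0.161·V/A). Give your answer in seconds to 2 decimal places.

0.51 seconds

A = Σ Sᵢαᵢ = 7.6*0.28 + 16.7*0.26 + 56.1*0.04 + 45*0.01 + 45*0.74 + 3.6*0.02 = 42.536 sabins.
Room volume: 135 m³.
T = 0.161 V/A = 0.161·135/42.536 = 0.51 s.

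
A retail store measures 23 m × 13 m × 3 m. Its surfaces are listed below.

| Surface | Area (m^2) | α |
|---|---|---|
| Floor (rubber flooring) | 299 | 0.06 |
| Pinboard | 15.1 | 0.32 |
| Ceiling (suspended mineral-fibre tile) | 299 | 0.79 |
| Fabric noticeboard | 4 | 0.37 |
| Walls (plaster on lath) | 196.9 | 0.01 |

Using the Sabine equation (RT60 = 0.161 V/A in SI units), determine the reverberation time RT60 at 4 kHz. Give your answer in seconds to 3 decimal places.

A = Σ Sᵢαᵢ = 299×0.06 + 15.1×0.32 + 299×0.79 + 4×0.37 + 196.9×0.01 = 262.431 sabins.
Volume V = 23 × 13 × 3 = 897 m³.
RT60 = 0.161 · V / A = 0.161 × 897 / 262.431 = 0.550 s.

0.550 s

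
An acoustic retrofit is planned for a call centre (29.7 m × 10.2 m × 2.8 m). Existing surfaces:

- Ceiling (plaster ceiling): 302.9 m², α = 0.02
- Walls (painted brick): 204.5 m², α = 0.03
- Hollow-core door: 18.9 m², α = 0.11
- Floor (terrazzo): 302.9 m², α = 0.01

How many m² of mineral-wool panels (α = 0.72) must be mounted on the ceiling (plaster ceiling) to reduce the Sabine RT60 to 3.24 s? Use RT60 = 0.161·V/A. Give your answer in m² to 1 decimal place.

35.5

Total absorption A₁ = 302.9*0.02 + 204.5*0.03 + 18.9*0.11 + 302.9*0.01
  = 6.058 + 6.135 + 2.079 + 3.029 = 17.301 m² sabins.
Required A₂ = 0.161·848.232/3.24 = 42.150 sabins.
Absorption to add: 42.150 − 17.301 = 24.849 sabins.
Each m² of panel replacing the ceiling (plaster ceiling) adds (0.72 − 0.02) = 0.70 sabins.
Area = ΔA/Δα = 24.849/0.70 = 35.5 m².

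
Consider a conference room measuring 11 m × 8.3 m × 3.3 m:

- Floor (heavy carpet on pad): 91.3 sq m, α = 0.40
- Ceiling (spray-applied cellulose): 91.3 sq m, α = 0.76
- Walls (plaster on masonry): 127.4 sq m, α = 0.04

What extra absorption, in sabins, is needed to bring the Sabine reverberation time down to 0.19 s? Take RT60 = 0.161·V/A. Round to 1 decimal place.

144.3 sabins

Total absorption A₁ = 91.3*0.40 + 91.3*0.76 + 127.4*0.04
  = 36.520 + 69.388 + 5.096 = 111.004 sq m sabins.
Target A₂ = 0.161·301.29/0.19 = 255.304 sabins (V = 301.29 m³).
ΔA = A₂ − A₁ = 255.304 − 111.004 = 144.3 sabins.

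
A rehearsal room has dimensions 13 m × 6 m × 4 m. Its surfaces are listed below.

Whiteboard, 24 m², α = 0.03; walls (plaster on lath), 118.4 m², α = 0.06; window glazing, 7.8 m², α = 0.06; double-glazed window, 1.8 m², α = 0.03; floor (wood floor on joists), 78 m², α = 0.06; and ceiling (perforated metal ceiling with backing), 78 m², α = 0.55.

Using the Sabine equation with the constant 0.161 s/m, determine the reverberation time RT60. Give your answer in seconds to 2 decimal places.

Total absorption A = 24·0.03 + 118.4·0.06 + 7.8·0.06 + 1.8·0.03 + 78·0.06 + 78·0.55
  = 0.720 + 7.104 + 0.468 + 0.054 + 4.680 + 42.900 = 55.926 m² sabins.
Volume V = 13 × 6 × 4 = 312 m³.
T = 0.161 V/A = 0.161·312/55.926 = 0.90 s.

0.90 seconds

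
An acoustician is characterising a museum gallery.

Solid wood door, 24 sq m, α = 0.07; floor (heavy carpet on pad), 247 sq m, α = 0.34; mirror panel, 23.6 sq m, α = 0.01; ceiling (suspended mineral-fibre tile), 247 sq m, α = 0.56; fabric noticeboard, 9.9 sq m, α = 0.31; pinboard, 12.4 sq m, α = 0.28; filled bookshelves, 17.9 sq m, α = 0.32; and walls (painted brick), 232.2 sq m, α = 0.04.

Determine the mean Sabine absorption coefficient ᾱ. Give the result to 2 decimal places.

Total surface area S = 814.0 sq m.
Weighted sum Σ Sα = 245.773.
ᾱ = 245.773 / 814.0 = 0.30.

0.30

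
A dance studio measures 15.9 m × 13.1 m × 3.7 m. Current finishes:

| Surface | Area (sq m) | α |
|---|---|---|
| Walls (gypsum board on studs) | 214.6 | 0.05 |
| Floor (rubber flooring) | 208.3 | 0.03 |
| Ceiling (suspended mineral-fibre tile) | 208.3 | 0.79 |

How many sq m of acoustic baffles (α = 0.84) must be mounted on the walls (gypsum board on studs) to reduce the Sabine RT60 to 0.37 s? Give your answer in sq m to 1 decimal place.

A₁ = Σ Sᵢαᵢ = 214.6*0.05 + 208.3*0.03 + 208.3*0.79 = 181.536 sabins.
V = 770.673 m³. Target absorption A₂ = 0.161 × 770.673 / 0.37 = 335.347 sabins.
Absorption to add: 335.347 − 181.536 = 153.811 sabins.
Net gain per sq m: Δα = 0.84 − 0.05 = 0.79.
Area = ΔA/Δα = 153.811/0.79 = 194.7 sq m.

194.7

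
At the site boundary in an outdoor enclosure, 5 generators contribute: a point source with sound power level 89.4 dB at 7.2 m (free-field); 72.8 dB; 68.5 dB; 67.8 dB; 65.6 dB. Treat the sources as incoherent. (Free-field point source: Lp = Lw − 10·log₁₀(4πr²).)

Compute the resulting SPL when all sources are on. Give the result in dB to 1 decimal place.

75.7 dB

Source at 7.2 m: Lp = 89.4 − 10·log₁₀(4π·7.2²) = 89.4 − 10·log₁₀(651.441) = 61.3 dB.
Σ 10^(Lᵢ/10) = 3.714e+07.
L_total = 10·log₁₀(3.714e+07) = 75.7 dB.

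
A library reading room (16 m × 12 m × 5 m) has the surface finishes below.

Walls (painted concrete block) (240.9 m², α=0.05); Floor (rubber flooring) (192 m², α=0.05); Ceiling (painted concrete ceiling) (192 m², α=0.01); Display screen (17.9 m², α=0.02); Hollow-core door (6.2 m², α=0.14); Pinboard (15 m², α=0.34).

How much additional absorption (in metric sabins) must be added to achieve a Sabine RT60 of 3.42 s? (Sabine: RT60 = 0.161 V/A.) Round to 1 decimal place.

15.3 sabins

Summing Sᵢαᵢ: 12.045 + 9.600 + 1.920 + 0.358 + 0.868 + 5.100 → A₁ = 29.891 sabins.
For T = 3.42 s, need A₂ = 0.161·V/T = 0.161·960/3.42 = 45.193 sabins.
ΔA = A₂ − A₁ = 45.193 − 29.891 = 15.3 sabins.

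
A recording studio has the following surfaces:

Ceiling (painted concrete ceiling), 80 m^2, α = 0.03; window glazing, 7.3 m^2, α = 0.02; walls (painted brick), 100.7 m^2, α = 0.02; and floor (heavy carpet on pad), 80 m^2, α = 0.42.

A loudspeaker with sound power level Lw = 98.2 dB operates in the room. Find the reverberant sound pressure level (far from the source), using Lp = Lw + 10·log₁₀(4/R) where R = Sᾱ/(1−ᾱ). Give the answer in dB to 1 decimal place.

87.7 dB

Σ(Sᵢαᵢ) = 80×0.03 + 7.3×0.02 + 100.7×0.02 + 80×0.42 = 38.160; total area S = 268.0 m^2.
ᾱ = 38.160/268.0 = 0.1424; R = Sᾱ/(1−ᾱ) = 38.160/(1−0.1424) = 44.496 m^2.
Lp = 98.2 + 10·log₁₀(4/44.496) = 98.2 + (-10.46) = 87.7 dB.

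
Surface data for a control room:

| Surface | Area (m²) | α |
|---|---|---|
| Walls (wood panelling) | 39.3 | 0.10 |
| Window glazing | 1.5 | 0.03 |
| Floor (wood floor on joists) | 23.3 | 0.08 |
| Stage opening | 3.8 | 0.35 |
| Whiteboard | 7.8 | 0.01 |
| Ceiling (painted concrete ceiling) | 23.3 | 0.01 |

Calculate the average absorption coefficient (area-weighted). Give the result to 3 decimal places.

S = Σ Sᵢ = 39.3 + 1.5 + 23.3 + 3.8 + 7.8 + 23.3 = 99.0 m².
Σ(Sᵢαᵢ) = 39.3×0.10 + 1.5×0.03 + 23.3×0.08 + 3.8×0.35 + 7.8×0.01 + 23.3×0.01 = 7.480.
ᾱ = 7.480 / 99.0 = 0.076.

0.076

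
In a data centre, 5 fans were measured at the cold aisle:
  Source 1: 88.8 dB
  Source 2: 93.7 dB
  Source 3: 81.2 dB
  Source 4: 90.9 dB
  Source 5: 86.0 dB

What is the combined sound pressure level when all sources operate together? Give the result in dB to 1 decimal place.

96.9 dB

Σ 10^(Lᵢ/10) = 4.863e+09.
Back to dB: 10·log₁₀ Σ = 96.9 dB.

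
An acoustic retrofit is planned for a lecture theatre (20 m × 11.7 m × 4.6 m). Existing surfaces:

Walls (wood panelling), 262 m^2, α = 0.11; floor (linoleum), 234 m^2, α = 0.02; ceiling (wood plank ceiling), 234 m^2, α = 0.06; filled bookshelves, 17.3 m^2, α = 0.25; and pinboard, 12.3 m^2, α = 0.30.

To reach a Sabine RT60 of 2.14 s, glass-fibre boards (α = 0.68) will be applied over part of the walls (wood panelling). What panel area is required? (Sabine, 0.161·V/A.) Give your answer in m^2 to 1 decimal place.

Equivalent absorption area: A₁ = 262×0.11 + 234×0.02 + 234×0.06 + 17.3×0.25 + 12.3×0.30 = 55.555 m^2.
Required A₂ = 0.161·1076.4/2.14 = 80.981 sabins.
Absorption to add: 80.981 − 55.555 = 25.426 sabins.
Net gain per m^2: Δα = 0.68 − 0.11 = 0.57.
Panel area = 25.426 / 0.57 = 44.6 m^2.

44.6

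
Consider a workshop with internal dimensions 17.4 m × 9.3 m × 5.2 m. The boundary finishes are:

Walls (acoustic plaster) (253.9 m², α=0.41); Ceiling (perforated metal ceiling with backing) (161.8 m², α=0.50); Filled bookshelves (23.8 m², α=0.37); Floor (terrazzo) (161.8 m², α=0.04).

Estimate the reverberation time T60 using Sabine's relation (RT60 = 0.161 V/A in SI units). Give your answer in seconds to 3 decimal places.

0.676 seconds

Equivalent absorption area: A = 253.9*0.41 + 161.8*0.50 + 23.8*0.37 + 161.8*0.04 = 200.277 m².
Room volume: 841.464 m³.
T = 0.161 V/A = 0.161·841.464/200.277 = 0.676 s.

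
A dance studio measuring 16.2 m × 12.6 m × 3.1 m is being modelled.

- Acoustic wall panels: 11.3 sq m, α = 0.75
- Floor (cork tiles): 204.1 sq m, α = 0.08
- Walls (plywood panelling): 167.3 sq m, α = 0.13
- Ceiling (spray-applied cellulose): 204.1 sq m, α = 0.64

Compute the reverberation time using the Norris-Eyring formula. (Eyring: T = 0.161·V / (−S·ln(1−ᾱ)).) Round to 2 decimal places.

S = Σ Sᵢ = 586.8 sq m.
Absorption A = 11.3×0.75 + 204.1×0.08 + 167.3×0.13 + 204.1×0.64 = 177.176 sabins.
Mean coefficient ᾱ = A/S = 0.3019.
Eyring denominator: −S ln(1−ᾱ) = 210.892.
V = 16.2 × 12.6 × 3.1 = 632.772 m³.
RT60 = 0.161 × 632.772 / 210.892 = 0.48 s.

0.48 s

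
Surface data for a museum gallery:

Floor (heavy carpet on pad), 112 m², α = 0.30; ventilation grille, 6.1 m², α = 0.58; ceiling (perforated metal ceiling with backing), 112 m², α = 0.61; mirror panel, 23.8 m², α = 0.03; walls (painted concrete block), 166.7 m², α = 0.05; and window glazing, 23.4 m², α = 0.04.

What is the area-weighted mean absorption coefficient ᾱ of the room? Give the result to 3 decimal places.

0.260

S = Σ Sᵢ = 112 + 6.1 + 112 + 23.8 + 166.7 + 23.4 = 444.0 m².
Σ(Sᵢαᵢ) = 112×0.30 + 6.1×0.58 + 112×0.61 + 23.8×0.03 + 166.7×0.05 + 23.4×0.04 = 115.443.
ᾱ = A/S = 0.260.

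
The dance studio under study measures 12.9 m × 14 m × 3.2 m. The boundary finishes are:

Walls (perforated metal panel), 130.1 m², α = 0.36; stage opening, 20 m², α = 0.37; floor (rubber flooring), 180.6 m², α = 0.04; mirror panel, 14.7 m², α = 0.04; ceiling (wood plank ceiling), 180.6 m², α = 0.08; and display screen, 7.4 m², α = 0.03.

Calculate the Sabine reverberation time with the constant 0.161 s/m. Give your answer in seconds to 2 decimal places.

Equivalent absorption area: A = 130.1×0.36 + 20×0.37 + 180.6×0.04 + 14.7×0.04 + 180.6×0.08 + 7.4×0.03 = 76.718 m².
Room volume: 577.92 m³.
T = 0.161 V/A = 0.161·577.92/76.718 = 1.21 s.

1.21 s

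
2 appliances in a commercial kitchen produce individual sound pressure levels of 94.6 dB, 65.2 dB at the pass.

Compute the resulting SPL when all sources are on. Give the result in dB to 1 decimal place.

94.6 dB

Σ 10^(Lᵢ/10) = 2.887e+09.
Combined level = 10 log₁₀(2.887e+09) = 94.6 dB.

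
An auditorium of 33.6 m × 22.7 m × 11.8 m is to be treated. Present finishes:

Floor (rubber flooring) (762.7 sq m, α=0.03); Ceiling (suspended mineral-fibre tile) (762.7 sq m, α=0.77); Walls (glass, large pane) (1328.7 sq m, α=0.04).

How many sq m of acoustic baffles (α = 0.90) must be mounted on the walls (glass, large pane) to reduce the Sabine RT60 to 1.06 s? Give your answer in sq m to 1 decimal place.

Total absorption A₁ = 762.7*0.03 + 762.7*0.77 + 1328.7*0.04
  = 22.881 + 587.279 + 53.148 = 663.308 sq m sabins.
V = 9000.096 m³. Target absorption A₂ = 0.161 × 9000.096 / 1.06 = 1366.996 sabins.
Absorption to add: 1366.996 − 663.308 = 703.688 sabins.
Each sq m of panel replacing the walls (glass, large pane) adds (0.90 − 0.04) = 0.86 sabins.
Panel area = 703.688 / 0.86 = 818.2 sq m.

818.2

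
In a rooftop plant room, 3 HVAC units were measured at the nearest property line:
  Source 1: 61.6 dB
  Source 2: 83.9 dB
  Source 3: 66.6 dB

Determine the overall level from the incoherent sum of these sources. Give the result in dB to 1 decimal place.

84.0 dB

Σ 10^(Lᵢ/10) = 2.515e+08.
Back to dB: 10·log₁₀ Σ = 84.0 dB.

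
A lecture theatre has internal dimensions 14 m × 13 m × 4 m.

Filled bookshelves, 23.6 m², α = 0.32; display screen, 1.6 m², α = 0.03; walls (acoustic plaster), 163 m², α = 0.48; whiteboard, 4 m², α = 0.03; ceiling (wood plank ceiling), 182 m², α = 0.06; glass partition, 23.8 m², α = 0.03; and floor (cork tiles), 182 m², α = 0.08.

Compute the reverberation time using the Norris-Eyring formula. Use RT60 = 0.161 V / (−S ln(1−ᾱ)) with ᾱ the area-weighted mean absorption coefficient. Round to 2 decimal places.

0.94 s

Total surface area S = 23.6 + 1.6 + 163 + 4 + 182 + 23.8 + 182 = 580.0 m².
Absorption A = 23.6×0.32 + 1.6×0.03 + 163×0.48 + 4×0.03 + 182×0.06 + 23.8×0.03 + 182×0.08 = 112.154 sabins.
ᾱ = 112.154 / 580.0 = 0.1934.
−S·ln(1−ᾱ) = −580.0 × ln(1 − 0.1934) = 124.658.
V = 14 × 13 × 4 = 728 m³.
T = 0.161·V/[−S·ln(1−ᾱ)] = 0.161·728/124.658 = 0.94 s.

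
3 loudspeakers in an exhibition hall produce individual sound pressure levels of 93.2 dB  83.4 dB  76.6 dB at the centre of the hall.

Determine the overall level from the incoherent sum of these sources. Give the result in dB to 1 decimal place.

93.7 dB

Sum in the linear (power) domain: Σ 10^(Lᵢ/10) = 10^(93.2/10) + 10^(83.4/10) + 10^(76.6/10) = 2.354e+09.
Combined level = 10 log₁₀(2.354e+09) = 93.7 dB.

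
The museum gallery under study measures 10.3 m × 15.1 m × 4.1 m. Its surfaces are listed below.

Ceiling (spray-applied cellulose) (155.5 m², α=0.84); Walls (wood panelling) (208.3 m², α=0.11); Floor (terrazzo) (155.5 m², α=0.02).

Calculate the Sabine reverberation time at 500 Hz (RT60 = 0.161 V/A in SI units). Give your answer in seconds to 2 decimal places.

Equivalent absorption area: A = 155.5·0.84 + 208.3·0.11 + 155.5·0.02 = 156.643 m².
V = 10.3·15.1·4.1 = 637.673 m³.
Sabine: RT60 = 0.161 × 637.673 / 156.643 = 0.66 s.

0.66 sec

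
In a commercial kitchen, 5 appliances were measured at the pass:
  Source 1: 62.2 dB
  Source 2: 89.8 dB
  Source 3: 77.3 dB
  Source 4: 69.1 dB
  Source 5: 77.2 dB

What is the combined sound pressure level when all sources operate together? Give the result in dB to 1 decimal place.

90.3 dB

Converting to relative power and adding: 10^(62.2/10) + 10^(89.8/10) + 10^(77.3/10) + 10^(69.1/10) + 10^(77.2/10) = 1.071e+09.
Back to dB: 10·log₁₀ Σ = 90.3 dB.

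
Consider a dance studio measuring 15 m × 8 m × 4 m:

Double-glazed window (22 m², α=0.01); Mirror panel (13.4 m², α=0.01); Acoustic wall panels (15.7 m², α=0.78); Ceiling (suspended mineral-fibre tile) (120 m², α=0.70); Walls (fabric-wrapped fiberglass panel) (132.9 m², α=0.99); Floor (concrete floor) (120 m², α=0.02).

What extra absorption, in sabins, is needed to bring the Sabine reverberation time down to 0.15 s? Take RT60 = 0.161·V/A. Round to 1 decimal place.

Equivalent absorption area: A₁ = 22×0.01 + 13.4×0.01 + 15.7×0.78 + 120×0.70 + 132.9×0.99 + 120×0.02 = 230.571 m².
For T = 0.15 s, need A₂ = 0.161·V/T = 0.161·480/0.15 = 515.200 sabins.
Shortfall: 515.200 − 230.571 = 284.6 sabins.

284.6 sabins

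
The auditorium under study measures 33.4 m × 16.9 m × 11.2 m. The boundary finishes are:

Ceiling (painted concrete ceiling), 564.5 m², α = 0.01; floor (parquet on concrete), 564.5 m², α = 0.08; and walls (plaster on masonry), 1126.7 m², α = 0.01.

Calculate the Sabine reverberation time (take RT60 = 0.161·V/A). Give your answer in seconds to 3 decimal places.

16.398 seconds

Total absorption A = 564.5·0.01 + 564.5·0.08 + 1126.7·0.01
  = 5.645 + 45.160 + 11.267 = 62.072 m² sabins.
Room volume: 6321.952 m³.
T = 0.161 V/A = 0.161·6321.952/62.072 = 16.398 s.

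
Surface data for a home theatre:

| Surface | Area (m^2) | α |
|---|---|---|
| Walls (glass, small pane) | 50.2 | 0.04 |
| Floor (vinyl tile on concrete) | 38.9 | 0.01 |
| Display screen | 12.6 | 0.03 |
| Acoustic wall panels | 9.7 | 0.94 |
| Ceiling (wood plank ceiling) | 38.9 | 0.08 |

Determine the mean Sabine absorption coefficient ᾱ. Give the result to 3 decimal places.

0.100

S = Σ Sᵢ = 50.2 + 38.9 + 12.6 + 9.7 + 38.9 = 150.3 m^2.
Σ(Sᵢαᵢ) = 50.2×0.04 + 38.9×0.01 + 12.6×0.03 + 9.7×0.94 + 38.9×0.08 = 15.005.
ᾱ = A/S = 0.100.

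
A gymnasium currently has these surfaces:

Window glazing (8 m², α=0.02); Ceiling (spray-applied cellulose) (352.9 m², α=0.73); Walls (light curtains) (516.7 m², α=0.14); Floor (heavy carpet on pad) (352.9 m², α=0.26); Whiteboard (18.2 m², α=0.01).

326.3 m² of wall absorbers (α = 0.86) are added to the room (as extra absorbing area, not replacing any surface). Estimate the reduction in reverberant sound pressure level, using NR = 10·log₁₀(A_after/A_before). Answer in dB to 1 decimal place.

2.2 dB

Summing Sᵢαᵢ: 0.160 + 257.617 + 72.338 + 91.754 + 0.182 → A_before = 422.051 sabins.
Added absorption = 326.3 × 0.86 = 280.618 sabins.
New total A_after = 702.669 sabins.
Reduction = 10 log₁₀(A_after/A_before) = 10 log₁₀(1.6649) = 2.2 dB.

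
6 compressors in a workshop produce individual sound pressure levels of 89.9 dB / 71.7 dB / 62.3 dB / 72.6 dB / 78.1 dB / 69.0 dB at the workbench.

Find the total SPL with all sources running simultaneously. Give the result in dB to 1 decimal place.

Converting to relative power and adding: 10^(89.9/10) + 10^(71.7/10) + 10^(62.3/10) + 10^(72.6/10) + 10^(78.1/10) + 10^(69.0/10) = 1.084e+09.
Combined level = 10 log₁₀(1.084e+09) = 90.4 dB.

90.4 dB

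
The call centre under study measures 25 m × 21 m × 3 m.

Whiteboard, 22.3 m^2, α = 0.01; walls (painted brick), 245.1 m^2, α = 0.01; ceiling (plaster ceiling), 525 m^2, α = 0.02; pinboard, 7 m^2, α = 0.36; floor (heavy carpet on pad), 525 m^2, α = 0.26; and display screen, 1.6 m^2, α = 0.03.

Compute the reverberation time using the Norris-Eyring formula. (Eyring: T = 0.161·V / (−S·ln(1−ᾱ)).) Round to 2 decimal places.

1.57 s

S = Σ Sᵢ = 1326.0 m^2.
Σ(Sᵢαᵢ) = 22.3×0.01 + 245.1×0.01 + 525×0.02 + 7×0.36 + 525×0.26 + 1.6×0.03 = 152.242.
ᾱ = 152.242 / 1326.0 = 0.1148.
Eyring denominator: −S ln(1−ᾱ) = 161.695.
V = 25 × 21 × 3 = 1575 m³.
RT60 = 0.161 × 1575 / 161.695 = 1.57 s.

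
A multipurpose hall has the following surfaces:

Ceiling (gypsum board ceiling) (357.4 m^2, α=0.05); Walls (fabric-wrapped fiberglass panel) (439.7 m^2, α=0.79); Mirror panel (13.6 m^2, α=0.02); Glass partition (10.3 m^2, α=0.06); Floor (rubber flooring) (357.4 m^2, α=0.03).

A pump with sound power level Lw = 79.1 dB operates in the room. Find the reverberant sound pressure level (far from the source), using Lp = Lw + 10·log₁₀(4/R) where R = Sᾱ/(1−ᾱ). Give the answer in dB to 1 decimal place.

57.7 dB

Σ(Sᵢαᵢ) = 357.4×0.05 + 439.7×0.79 + 13.6×0.02 + 10.3×0.06 + 357.4×0.03 = 376.845; total area S = 1178.4 m^2.
ᾱ = 376.845/1178.4 = 0.3198; R = Sᾱ/(1−ᾱ) = 376.845/(1−0.3198) = 554.021 m^2.
Lp = 79.1 + 10·log₁₀(4/554.021) = 79.1 + (-21.41) = 57.7 dB.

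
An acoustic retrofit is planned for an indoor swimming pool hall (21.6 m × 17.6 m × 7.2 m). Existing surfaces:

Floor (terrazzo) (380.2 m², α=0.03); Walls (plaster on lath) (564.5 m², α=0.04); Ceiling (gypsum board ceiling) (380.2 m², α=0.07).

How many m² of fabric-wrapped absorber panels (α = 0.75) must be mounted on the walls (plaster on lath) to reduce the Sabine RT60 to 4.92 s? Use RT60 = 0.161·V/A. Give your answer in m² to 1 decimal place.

Equivalent absorption area: A₁ = 380.2*0.03 + 564.5*0.04 + 380.2*0.07 = 60.600 m².
V = 2737.152 m³. Target absorption A₂ = 0.161 × 2737.152 / 4.92 = 89.569 sabins.
ΔA needed = 89.569 − 60.600 = 28.969 sabins.
Net gain per m²: Δα = 0.75 − 0.04 = 0.71.
Area = ΔA/Δα = 28.969/0.71 = 40.8 m².

40.8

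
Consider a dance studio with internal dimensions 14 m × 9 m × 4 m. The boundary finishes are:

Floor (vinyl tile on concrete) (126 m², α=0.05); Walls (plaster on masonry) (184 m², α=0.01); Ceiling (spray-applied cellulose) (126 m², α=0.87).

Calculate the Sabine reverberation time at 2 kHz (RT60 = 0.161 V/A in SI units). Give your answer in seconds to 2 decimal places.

Equivalent absorption area: A = 126×0.05 + 184×0.01 + 126×0.87 = 117.760 m².
Room volume: 504 m³.
RT60 = 0.161 · V / A = 0.161 × 504 / 117.760 = 0.69 s.

0.69 sec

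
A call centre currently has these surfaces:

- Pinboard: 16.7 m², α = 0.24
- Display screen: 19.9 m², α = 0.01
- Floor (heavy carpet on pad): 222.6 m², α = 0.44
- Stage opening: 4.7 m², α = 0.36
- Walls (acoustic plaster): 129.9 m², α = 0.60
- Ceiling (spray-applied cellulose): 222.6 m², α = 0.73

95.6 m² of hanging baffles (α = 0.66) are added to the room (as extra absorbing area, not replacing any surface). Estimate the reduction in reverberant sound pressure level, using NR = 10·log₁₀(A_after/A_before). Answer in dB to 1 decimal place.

0.7 dB

Summing Sᵢαᵢ: 4.008 + 0.199 + 97.944 + 1.692 + 77.940 + 162.498 → A_before = 344.281 sabins.
Added absorption = 95.6 × 0.66 = 63.096 sabins.
A_after = 344.281 + 63.096 = 407.377 sabins.
NR = 10·log₁₀(407.377/344.281) = 0.7 dB.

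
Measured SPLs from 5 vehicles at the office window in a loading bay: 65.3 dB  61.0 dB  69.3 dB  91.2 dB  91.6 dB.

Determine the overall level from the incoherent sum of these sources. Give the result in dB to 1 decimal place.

94.4 dB

Σ 10^(Lᵢ/10) = 2.777e+09.
Combined level = 10 log₁₀(2.777e+09) = 94.4 dB.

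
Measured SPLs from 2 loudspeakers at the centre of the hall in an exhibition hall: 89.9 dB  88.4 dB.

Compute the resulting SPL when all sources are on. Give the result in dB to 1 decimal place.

92.2 dB

Σ 10^(Lᵢ/10) = 1.669e+09.
L_total = 10·log₁₀(1.669e+09) = 92.2 dB.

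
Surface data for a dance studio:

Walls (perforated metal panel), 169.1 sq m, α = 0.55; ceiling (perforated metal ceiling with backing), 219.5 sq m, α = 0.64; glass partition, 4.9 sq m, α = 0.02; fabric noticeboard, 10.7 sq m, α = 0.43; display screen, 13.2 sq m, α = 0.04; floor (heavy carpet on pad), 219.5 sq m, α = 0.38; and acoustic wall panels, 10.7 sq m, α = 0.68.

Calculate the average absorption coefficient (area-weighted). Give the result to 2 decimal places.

0.51

Total surface area S = 647.6 sq m.
A = 169.1*0.55 + 219.5*0.64 + 4.9*0.02 + 10.7*0.43 + 13.2*0.04 + 219.5*0.38 + 10.7*0.68 = 329.398 sabins.
ᾱ = A/S = 0.51.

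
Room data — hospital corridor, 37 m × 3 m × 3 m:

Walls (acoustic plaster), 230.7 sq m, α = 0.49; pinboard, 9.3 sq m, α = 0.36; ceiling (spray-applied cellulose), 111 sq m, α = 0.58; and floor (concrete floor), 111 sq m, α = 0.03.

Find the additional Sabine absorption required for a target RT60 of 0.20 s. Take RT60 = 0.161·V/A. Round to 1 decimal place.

84.0 sabins

Equivalent absorption area: A₁ = 230.7*0.49 + 9.3*0.36 + 111*0.58 + 111*0.03 = 184.101 sq m.
For T = 0.20 s, need A₂ = 0.161·V/T = 0.161·333/0.20 = 268.065 sabins.
Shortfall: 268.065 − 184.101 = 84.0 sabins.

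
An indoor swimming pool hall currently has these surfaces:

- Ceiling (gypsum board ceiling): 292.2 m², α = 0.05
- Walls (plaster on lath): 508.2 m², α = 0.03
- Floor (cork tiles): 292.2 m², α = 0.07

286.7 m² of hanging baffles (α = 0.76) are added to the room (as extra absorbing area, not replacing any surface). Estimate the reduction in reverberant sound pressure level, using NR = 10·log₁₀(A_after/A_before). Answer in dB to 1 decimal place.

Summing Sᵢαᵢ: 14.610 + 15.246 + 20.454 → A_before = 50.310 sabins.
Treatment contributes 286.7·0.76 = 217.892 sabins.
A_after = 50.310 + 217.892 = 268.202 sabins.
NR = 10·log₁₀(268.202/50.310) = 7.3 dB.

7.3 dB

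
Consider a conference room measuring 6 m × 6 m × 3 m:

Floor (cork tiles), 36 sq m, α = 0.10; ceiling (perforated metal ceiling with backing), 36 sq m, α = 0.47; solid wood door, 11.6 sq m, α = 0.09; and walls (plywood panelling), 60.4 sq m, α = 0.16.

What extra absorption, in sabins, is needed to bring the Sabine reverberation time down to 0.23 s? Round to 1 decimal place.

A₁ = Σ Sᵢαᵢ = 36*0.10 + 36*0.47 + 11.6*0.09 + 60.4*0.16 = 31.228 sabins.
V = 108 m³. Required absorption A₂ = 0.161 × 108 / 0.23 = 75.600 sabins.
Shortfall: 75.600 − 31.228 = 44.4 sabins.

44.4 sabins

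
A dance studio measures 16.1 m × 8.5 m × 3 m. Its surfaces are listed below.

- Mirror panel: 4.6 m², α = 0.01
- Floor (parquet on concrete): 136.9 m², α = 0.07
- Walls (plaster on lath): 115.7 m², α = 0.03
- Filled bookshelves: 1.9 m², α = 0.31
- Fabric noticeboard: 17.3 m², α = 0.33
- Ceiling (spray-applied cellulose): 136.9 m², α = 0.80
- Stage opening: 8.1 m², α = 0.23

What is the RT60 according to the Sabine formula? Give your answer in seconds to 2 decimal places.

0.51 seconds

Summing Sᵢαᵢ: 0.046 + 9.583 + 3.471 + 0.589 + 5.709 + 109.520 + 1.863 → A = 130.781 sabins.
Room volume: 410.55 m³.
T = 0.161 V/A = 0.161·410.55/130.781 = 0.51 s.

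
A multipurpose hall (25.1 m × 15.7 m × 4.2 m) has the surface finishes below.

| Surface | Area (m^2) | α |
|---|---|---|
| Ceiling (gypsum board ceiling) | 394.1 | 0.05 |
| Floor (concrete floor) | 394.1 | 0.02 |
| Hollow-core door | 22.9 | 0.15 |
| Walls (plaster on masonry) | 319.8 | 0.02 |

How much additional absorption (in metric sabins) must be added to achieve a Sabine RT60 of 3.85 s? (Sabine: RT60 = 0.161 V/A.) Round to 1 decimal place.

31.8 sabins

Equivalent absorption area: A₁ = 394.1*0.05 + 394.1*0.02 + 22.9*0.15 + 319.8*0.02 = 37.418 m^2.
For T = 3.85 s, need A₂ = 0.161·V/T = 0.161·1655.094/3.85 = 69.213 sabins.
Additional absorption ΔA = 69.213 − 37.418 = 31.8 sabins.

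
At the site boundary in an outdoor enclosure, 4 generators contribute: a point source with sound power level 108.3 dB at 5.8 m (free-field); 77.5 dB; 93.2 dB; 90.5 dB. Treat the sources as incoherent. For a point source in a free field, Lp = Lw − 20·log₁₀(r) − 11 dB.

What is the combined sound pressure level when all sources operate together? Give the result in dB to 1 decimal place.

Source at 5.8 m: Lp = 108.3 − 20·log₁₀(5.8) − 11 = 82.0 dB.
Sum in the linear (power) domain: Σ 10^(Lᵢ/10) = 10^(82.0/10) + 10^(77.5/10) + 10^(93.2/10) + 10^(90.5/10) = 3.426e+09.
L_total = 10·log₁₀(3.426e+09) = 95.3 dB.

95.3 dB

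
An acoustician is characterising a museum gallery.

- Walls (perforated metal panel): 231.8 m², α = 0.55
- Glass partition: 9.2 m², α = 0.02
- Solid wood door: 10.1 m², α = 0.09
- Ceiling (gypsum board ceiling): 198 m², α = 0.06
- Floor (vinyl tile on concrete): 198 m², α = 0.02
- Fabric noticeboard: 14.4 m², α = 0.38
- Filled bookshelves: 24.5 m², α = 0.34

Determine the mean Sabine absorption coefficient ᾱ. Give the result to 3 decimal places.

S = Σ Sᵢ = 231.8 + 9.2 + 10.1 + 198 + 198 + 14.4 + 24.5 = 686.0 m².
Weighted sum Σ Sα = 158.225.
ᾱ = A/S = 0.231.

0.231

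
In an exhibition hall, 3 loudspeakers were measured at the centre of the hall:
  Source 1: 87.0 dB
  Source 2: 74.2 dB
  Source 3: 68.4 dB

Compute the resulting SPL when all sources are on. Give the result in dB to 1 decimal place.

Σ 10^(Lᵢ/10) = 5.344e+08.
Back to dB: 10·log₁₀ Σ = 87.3 dB.

87.3 dB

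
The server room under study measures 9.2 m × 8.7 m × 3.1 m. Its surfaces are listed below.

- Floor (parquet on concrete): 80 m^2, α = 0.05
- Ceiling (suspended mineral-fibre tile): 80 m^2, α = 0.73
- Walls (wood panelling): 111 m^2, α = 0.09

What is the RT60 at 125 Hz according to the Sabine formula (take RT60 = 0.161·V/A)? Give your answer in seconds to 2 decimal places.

0.55 s

Total absorption A = 80·0.05 + 80·0.73 + 111·0.09
  = 4.000 + 58.400 + 9.990 = 72.390 m^2 sabins.
Room volume: 248.124 m³.
RT60 = 0.161 · V / A = 0.161 × 248.124 / 72.390 = 0.55 s.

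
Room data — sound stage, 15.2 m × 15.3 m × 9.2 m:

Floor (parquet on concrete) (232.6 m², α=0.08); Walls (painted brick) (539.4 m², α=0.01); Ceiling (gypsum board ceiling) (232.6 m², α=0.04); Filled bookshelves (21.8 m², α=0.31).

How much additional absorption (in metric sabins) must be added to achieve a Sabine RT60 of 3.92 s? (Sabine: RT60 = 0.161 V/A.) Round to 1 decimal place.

47.8 sabins

Equivalent absorption area: A₁ = 232.6×0.08 + 539.4×0.01 + 232.6×0.04 + 21.8×0.31 = 40.064 m².
For T = 3.92 s, need A₂ = 0.161·V/T = 0.161·2139.552/3.92 = 87.874 sabins.
Shortfall: 87.874 − 40.064 = 47.8 sabins.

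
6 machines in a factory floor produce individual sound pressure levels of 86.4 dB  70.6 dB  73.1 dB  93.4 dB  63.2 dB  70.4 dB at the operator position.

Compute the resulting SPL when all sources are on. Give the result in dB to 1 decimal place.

94.3 dB

Σ 10^(Lᵢ/10) = 2.669e+09.
Combined level = 10 log₁₀(2.669e+09) = 94.3 dB.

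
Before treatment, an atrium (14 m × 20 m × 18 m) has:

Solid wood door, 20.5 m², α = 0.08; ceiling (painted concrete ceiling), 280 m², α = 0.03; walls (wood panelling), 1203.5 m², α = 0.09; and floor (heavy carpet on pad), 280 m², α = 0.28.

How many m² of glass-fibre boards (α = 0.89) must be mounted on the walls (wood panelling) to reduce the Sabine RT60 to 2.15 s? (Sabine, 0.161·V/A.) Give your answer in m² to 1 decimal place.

Total absorption A₁ = 20.5·0.08 + 280·0.03 + 1203.5·0.09 + 280·0.28
  = 1.640 + 8.400 + 108.315 + 78.400 = 196.755 m² sabins.
Required A₂ = 0.161·5040/2.15 = 377.414 sabins.
ΔA needed = 377.414 − 196.755 = 180.659 sabins.
Net gain per m²: Δα = 0.89 − 0.09 = 0.80.
Area = ΔA/Δα = 180.659/0.80 = 225.8 m².

225.8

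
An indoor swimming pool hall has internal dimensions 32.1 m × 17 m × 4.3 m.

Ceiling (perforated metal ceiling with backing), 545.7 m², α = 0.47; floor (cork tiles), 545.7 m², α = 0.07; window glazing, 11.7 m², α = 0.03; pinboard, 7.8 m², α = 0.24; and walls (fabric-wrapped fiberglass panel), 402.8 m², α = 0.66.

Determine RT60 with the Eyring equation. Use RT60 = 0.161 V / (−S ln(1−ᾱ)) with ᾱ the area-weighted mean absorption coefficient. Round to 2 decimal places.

Total surface area S = 545.7 + 545.7 + 11.7 + 7.8 + 402.8 = 1513.7 m².
Absorption A = 545.7×0.47 + 545.7×0.07 + 11.7×0.03 + 7.8×0.24 + 402.8×0.66 = 562.749 sabins.
Mean coefficient ᾱ = A/S = 0.3718.
Eyring denominator: −S ln(1−ᾱ) = 703.714.
V = 32.1 × 17 × 4.3 = 2346.51 m³.
T = 0.161·V/[−S·ln(1−ᾱ)] = 0.161·2346.51/703.714 = 0.54 s.

0.54 sec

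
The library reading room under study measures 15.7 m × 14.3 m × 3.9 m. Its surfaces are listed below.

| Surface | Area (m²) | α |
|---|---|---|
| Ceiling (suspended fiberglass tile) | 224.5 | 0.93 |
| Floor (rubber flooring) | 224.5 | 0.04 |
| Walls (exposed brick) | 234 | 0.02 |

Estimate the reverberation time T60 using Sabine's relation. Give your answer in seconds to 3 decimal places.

0.634 s

A = Σ Sᵢαᵢ = 224.5×0.93 + 224.5×0.04 + 234×0.02 = 222.445 sabins.
Room volume: 875.589 m³.
Sabine: RT60 = 0.161 × 875.589 / 222.445 = 0.634 s.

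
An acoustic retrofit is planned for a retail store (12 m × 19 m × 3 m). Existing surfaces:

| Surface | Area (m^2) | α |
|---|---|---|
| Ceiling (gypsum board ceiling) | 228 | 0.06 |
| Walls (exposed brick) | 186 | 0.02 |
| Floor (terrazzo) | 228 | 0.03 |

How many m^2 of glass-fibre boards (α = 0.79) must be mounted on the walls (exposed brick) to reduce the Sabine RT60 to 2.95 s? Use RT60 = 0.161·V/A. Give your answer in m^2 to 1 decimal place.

17.0

Summing Sᵢαᵢ: 13.680 + 3.720 + 6.840 → A₁ = 24.240 sabins.
V = 684 m³. Target absorption A₂ = 0.161 × 684 / 2.95 = 37.330 sabins.
ΔA needed = 37.330 − 24.240 = 13.090 sabins.
Net gain per m^2: Δα = 0.79 − 0.02 = 0.77.
Panel area = 13.090 / 0.77 = 17.0 m^2.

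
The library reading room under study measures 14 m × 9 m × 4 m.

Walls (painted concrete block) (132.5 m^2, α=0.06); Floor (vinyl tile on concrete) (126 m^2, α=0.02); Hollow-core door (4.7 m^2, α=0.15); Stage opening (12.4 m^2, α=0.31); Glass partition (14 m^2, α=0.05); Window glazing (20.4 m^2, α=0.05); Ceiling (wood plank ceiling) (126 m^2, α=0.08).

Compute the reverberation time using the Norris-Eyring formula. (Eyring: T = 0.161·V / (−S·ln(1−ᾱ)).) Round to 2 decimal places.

2.93 s

S = Σ Sᵢ = 436.0 m^2.
Σ(Sᵢαᵢ) = 132.5·0.06 + 126·0.02 + 4.7·0.15 + 12.4·0.31 + 14·0.05 + 20.4·0.05 + 126·0.08 = 26.819.
ᾱ = 26.819 / 436.0 = 0.0615.
Eyring denominator: −S ln(1−ᾱ) = 27.674.
V = 14 × 9 × 4 = 504 m³.
RT60 = 0.161 × 504 / 27.674 = 2.93 s.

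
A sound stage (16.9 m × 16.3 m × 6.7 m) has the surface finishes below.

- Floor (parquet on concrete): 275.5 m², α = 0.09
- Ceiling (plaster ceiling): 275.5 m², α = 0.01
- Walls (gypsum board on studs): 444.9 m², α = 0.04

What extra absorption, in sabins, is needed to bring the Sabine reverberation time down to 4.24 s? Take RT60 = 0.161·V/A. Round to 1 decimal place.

Total absorption A₁ = 275.5·0.09 + 275.5·0.01 + 444.9·0.04
  = 24.795 + 2.755 + 17.796 = 45.346 m² sabins.
V = 1845.649 m³. Required absorption A₂ = 0.161 × 1845.649 / 4.24 = 70.082 sabins.
Shortfall: 70.082 − 45.346 = 24.7 sabins.

24.7 sabins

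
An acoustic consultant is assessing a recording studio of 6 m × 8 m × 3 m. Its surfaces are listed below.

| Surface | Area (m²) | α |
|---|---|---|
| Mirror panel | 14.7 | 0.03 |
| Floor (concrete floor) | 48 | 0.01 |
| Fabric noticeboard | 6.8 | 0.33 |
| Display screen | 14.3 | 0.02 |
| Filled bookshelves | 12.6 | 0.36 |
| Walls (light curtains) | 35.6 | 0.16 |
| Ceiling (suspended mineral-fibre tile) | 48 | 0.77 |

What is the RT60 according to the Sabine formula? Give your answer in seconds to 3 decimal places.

A = Σ Sᵢαᵢ = 14.7*0.03 + 48*0.01 + 6.8*0.33 + 14.3*0.02 + 12.6*0.36 + 35.6*0.16 + 48*0.77 = 50.643 sabins.
Room volume: 144 m³.
Sabine: RT60 = 0.161 × 144 / 50.643 = 0.458 s.

0.458 s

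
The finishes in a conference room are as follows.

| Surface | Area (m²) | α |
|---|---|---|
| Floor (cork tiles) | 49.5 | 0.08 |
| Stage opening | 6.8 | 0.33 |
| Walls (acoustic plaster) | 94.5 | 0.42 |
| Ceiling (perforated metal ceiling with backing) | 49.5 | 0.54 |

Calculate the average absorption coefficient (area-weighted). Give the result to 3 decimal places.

Total surface area S = 200.3 m².
Weighted sum Σ Sα = 72.624.
ᾱ = A/S = 0.363.

0.363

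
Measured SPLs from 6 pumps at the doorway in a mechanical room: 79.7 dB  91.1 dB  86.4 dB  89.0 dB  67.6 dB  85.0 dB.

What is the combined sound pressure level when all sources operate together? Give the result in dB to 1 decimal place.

94.7 dB

Sum in the linear (power) domain: Σ 10^(Lᵢ/10) = 10^(79.7/10) + 10^(91.1/10) + 10^(86.4/10) + 10^(89.0/10) + 10^(67.6/10) + 10^(85.0/10) = 2.934e+09.
L_total = 10·log₁₀(2.934e+09) = 94.7 dB.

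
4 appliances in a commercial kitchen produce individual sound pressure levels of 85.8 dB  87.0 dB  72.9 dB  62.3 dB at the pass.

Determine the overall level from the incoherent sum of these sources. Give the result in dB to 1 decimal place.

Sum in the linear (power) domain: Σ 10^(Lᵢ/10) = 10^(85.8/10) + 10^(87.0/10) + 10^(72.9/10) + 10^(62.3/10) = 9.026e+08.
Back to dB: 10·log₁₀ Σ = 89.6 dB.

89.6 dB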